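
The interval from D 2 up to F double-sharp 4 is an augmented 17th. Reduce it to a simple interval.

Take out 2 octaves (14 from the number): 17 − 14 = 3.
That makes an augmented seventeenth a compound augmented third — 2 octaves plus an augmented third.

augmented third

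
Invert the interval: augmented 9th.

First reduce the compound augmented ninth to its simple form, an augmented second.
Inverted interval numbers add to nine, so a second pairs with a seventh (2 + 7 = 9).
Quality inverts too: augmented becomes diminished. That makes the inversion a diminished seventh.

diminished 7th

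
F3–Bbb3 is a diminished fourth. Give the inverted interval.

augmented fifth

Interval numbers invert to sum to nine: 4 + 5 = 9, so a fourth inverts to a fifth.
Quality inverts too: diminished becomes augmented. That makes the inversion an augmented fifth.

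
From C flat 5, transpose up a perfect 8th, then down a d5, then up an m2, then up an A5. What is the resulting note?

D 6

A perfect octave up from Cb5 is Cb6.
Cb6 down a diminished fifth → F5 (6 semitones).
A minor second up from F5 is Gb5.
Up an augmented fifth from Gb5: D6 (8 semitones up).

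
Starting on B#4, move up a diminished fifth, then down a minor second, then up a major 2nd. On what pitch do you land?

Up a diminished fifth from B#4: F#5 (6 semitones up).
Down a minor second from F#5: E#5 (1 semitone down).
Up a major second from E#5: F##5 (2 semitones up).

F##5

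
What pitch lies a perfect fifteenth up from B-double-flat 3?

A fifteenth keeps the letter name B, two octaves up from B.
A perfect fifteenth is 24 semitones; 24 semitones up from Bbb3 gives Bbb5.

B-double-flat 5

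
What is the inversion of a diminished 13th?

augmented 3rd

First reduce the compound diminished thirteenth to its simple form, a diminished sixth.
The rule of nine gives the new number: 9 − 6 = 3, so a sixth becomes a third.
And diminished becomes augmented under inversion, so we get an augmented third.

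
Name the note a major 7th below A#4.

Seven letter names down from A: B.
A major seventh spans 11 semitones, so from A#4 the target pitch is B3.

B3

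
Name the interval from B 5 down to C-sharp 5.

minor 7th

Descending from B5 to C#5 is the same interval as ascending C#5 to B5.
C to B spans seven letter names (C-D-E-F-G-A-B) — that makes it a seventh of some quality.
At 10 semitones, C#5→B5 falls one short of a major seventh: minor.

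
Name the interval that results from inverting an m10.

major sixth

First reduce the compound minor tenth to its simple form, a minor third.
Inverted interval numbers add to nine, so a third pairs with a sixth (3 + 6 = 9).
The quality also flips — minor becomes major — giving a major sixth.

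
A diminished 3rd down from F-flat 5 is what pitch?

Counting three letter names down from F lands on D.
A diminished third is 2 semitones; 2 semitones down from Fb5 gives D5.

D 5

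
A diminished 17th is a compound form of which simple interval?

diminished third

Take out 2 octaves (14 from the number): 17 − 14 = 3.
That makes a diminished seventeenth a compound diminished third — 2 octaves plus a diminished third.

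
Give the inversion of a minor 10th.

First reduce the compound minor tenth to its simple form, a minor third.
Inverted interval numbers add to nine, so a third pairs with a sixth (3 + 6 = 9).
And minor becomes major under inversion, so we get a major sixth.

major sixth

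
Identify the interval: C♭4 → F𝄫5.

C to F spans four letter names (C-D-E-F), plus an octave: an eleventh.
A perfect eleventh would be 17 semitones; Cb4 to Fbb5 is 16, one semitone narrower, so the interval is diminished.
(Equivalently, a compound diminished fourth: a diminished fourth plus an octave.)

diminished 11th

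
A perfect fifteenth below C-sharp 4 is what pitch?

C-sharp 2

For a fifteenth the letter name doesn't change: still C, two octaves down.
A perfect fifteenth spans 24 semitones, so from C#4 the target pitch is C#2.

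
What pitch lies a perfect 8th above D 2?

An octave keeps the letter name D, an octave up from D.
Moving 12 semitones up from D2 (the size of a perfect octave) reaches D3.

D 3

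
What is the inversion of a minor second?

major seventh

Inverted interval numbers add to nine, so a second pairs with a seventh (2 + 7 = 9).
The quality also flips — minor becomes major — giving a major seventh.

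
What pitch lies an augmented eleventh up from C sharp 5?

Four letters up from C (plus an octave) reaches F.
An augmented eleventh spans 18 semitones, so from C#5 the target pitch is F##6.

F double-sharp 6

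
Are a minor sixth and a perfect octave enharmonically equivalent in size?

No

8 semitones (minor sixth) vs 12 semitones (perfect octave): not equal.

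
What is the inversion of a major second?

minor seventh

Inverted interval numbers add to nine, so a second pairs with a seventh (2 + 7 = 9).
Quality inverts too: major becomes minor. That makes the inversion a minor seventh.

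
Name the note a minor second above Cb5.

Two letter names up from C: D.
A minor second spans 1 semitone, so from Cb5 the target pitch is Dbb5.

Dbb5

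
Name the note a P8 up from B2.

B3

The letter stays B (same as the start), shifted an octave up.
A perfect octave spans 12 semitones, so from B2 the target pitch is B3.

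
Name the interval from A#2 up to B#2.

major 2nd

A to B spans two letter names (A-B) — that makes it a second of some quality.
A#2 to B#2 is 2 semitones, matching the major second exactly, so the quality is major.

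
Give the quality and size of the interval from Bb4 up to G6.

B to G spans six letter names (B-C-D-E-F-G), plus an octave — that makes it a thirteenth of some quality.
Counting semitones, Bb4→G6 is 21, which is the major thirteenth.
(Equivalently, a compound major sixth: a major sixth plus an octave.)

major thirteenth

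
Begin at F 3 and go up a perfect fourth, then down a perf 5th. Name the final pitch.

F3 up a perfect fourth → Bb3 (5 semitones).
Bb3 down a perfect fifth → Eb3 (7 semitones).

E flat 3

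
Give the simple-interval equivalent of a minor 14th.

Subtracting seven from the interval number removes an octave: 14 − 7 = 7.
So a minor fourteenth is an octave plus a minor seventh. The quality is unchanged.

minor 7th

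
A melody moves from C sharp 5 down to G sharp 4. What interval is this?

perfect fourth

Descending from C#5 to G#4 is the same interval as ascending G#4 to C#5.
G to C spans four letter names (G-A-B-C), so the interval is some kind of fourth.
The perfect fourth spans 5 semitones, and G#4 to C#5 is exactly 5 semitones — so this is a perfect fourth.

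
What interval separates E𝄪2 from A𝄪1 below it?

perfect fifth

Descending from E##2 to A##1 is the same interval as ascending A##1 to E##2.
A to E spans five letter names (A-B-C-D-E) — that makes it a fifth of some quality.
A##1 to E##2 is 7 semitones, matching the perfect fifth exactly, so the quality is perfect.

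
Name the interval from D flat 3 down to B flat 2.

minor third

Descending from Db3 to Bb2 is the same interval as ascending Bb2 to Db3.
B to D spans three letter names (B-C-D) — that makes it a third of some quality.
Bb2 to Db3 is 3 semitones, a half step short of the major third (4), so this is minor.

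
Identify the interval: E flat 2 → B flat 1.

Descending from Eb2 to Bb1 is the same interval as ascending Bb1 to Eb2.
B to E spans four letter names (B-C-D-E), so the interval is some kind of fourth.
Bb1 to Eb2 is 5 semitones, matching the perfect fourth exactly, so the quality is perfect.

P4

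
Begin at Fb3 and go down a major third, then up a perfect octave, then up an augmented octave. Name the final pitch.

Db5

Fb3 down a major third → Dbb3 (4 semitones).
Up a perfect octave from Dbb3: Dbb4 (12 semitones up).
Dbb4 up an augmented octave → Db5 (13 semitones).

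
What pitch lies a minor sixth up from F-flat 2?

The sixth takes the letter from F up to D.
A minor sixth spans 8 semitones, so from Fb2 the target pitch is Dbb3.

D-double-flat 3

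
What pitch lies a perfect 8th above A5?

An octave keeps the letter name A, an octave up from A.
A perfect octave spans 12 semitones, so from A5 the target pitch is A6.

A6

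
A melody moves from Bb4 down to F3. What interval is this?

perfect 11th

Descending from Bb4 to F3 is the same interval as ascending F3 to Bb4.
F to B spans four letter names (F-G-A-B), plus an octave — that makes it an eleventh of some quality.
The perfect eleventh spans 17 semitones, and F3 to Bb4 is exactly 17 semitones — so this is a perfect eleventh.
(Equivalently, a compound perfect fourth: a perfect fourth plus an octave.)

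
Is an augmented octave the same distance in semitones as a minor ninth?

Yes

An augmented octave = 13 semitones = a minor ninth; enharmonically equal.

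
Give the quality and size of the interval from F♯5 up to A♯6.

F to A spans three letter names (F-G-A), plus an octave — that makes it a tenth of some quality.
The major tenth spans 16 semitones, and F#5 to A#6 is exactly 16 semitones — so this is a major tenth.
(Equivalently, a compound major third: a major third plus an octave.)

major tenth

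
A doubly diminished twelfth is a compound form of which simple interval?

dd5

Each octave removed subtracts seven from the number: 12 − 7 = 5.
Quality carries through unchanged, so the simple form is a doubly diminished fifth.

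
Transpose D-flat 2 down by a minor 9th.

C 1

Two letters down from D (plus an octave) reaches C.
A minor ninth spans 13 semitones, so from Db2 the target pitch is C1.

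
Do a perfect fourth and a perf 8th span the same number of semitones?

No

A perfect fourth spans 5 semitones; a perfect octave spans 12 semitones. They differ by 7.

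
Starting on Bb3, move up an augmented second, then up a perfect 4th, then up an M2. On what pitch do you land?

An augmented second up from Bb3 is C#4.
A perfect fourth up from C#4 is F#4.
F#4 up a major second → G#4 (2 semitones).

G#4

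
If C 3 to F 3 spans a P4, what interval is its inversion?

P5

Interval numbers invert to sum to nine: 4 + 5 = 9, so a fourth inverts to a fifth.
And perfect stays perfect under inversion, so we get a perfect fifth.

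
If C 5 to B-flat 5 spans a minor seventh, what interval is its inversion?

major 2nd

The rule of nine gives the new number: 9 − 7 = 2, so a seventh becomes a second.
The quality also flips — minor becomes major — giving a major second.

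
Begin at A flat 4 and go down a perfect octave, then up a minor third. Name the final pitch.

Ab4 down a perfect octave → Ab3 (12 semitones).
Up a minor third from Ab3: Cb4 (3 semitones up).

C flat 4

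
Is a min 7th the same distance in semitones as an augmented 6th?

Yes

Both span 10 semitones: a minor seventh and an augmented sixth are the same chromatic distance.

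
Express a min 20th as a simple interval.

minor 6th

Subtracting seven from the interval number removes an octave: 20 − 14 = 6.
So a minor twentieth is 2 octaves plus a minor sixth. The quality is unchanged.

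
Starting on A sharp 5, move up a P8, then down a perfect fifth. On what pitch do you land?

D sharp 6

Up a perfect octave from A#5: A#6 (12 semitones up).
Down a perfect fifth from A#6: D#6 (7 semitones down).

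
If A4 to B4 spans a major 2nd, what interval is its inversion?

Interval numbers invert to sum to nine: 2 + 7 = 9, so a second inverts to a seventh.
The quality also flips — major becomes minor — giving a minor seventh.

minor seventh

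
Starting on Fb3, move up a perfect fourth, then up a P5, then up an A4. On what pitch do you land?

Bb4

A perfect fourth up from Fb3 is Bbb3.
Up a perfect fifth from Bbb3: Fb4 (7 semitones up).
An augmented fourth up from Fb4 is Bb4.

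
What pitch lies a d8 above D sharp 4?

D 5

An octave keeps the letter name D, an octave up from D.
Moving 11 semitones up from D#4 (the size of a diminished octave) reaches D5.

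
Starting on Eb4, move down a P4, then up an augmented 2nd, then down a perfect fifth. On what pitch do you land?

F#3

A perfect fourth down from Eb4 is Bb3.
An augmented second up from Bb3 is C#4.
Down a perfect fifth from C#4: F#3 (7 semitones down).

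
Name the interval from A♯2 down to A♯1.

perfect octave

Descending from A#2 to A#1 is the same interval as ascending A#1 to A#2.
A to A is the same letter name, plus an octave: an octave.
The perfect octave spans 12 semitones, and A#1 to A#2 is exactly 12 semitones — so this is a perfect octave.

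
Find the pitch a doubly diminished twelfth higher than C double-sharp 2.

The twelfth's letter: C up five letter names plus an octave → G.
Moving 17 semitones up from C##2 (the size of a doubly diminished twelfth) reaches G3.

G 3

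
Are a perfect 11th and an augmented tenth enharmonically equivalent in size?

A perfect eleventh = 17 semitones = an augmented tenth; enharmonically equal.

Yes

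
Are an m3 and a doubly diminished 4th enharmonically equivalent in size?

Yes

A minor third = 3 semitones = a doubly diminished fourth; enharmonically equal.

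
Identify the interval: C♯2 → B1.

Descending from C#2 to B1 is the same interval as ascending B1 to C#2.
B to C spans two letter names (B-C) — that makes it a second of some quality.
The major second spans 2 semitones, and B1 to C#2 is exactly 2 semitones — so this is a major second.

major second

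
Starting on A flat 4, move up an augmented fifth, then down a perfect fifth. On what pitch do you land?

A 4

An augmented fifth up from Ab4 is E5.
Down a perfect fifth from E5: A4 (7 semitones down).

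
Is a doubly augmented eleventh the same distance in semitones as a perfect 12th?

Yes

A doubly augmented eleventh = 19 semitones = a perfect twelfth; enharmonically equal.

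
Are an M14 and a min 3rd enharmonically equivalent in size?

A major fourteenth is 23 semitones but a minor third is 3 semitones — different sizes.

No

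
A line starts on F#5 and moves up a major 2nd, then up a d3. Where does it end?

A major second up from F#5 is G#5.
A diminished third up from G#5 is Bb5.

Bb5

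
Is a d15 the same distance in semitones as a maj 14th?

A diminished fifteenth spans 23 semitones, and a major fourteenth also spans 23 semitones — they're enharmonic.

Yes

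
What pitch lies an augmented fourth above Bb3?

The fourth takes the letter from B up to E.
Moving 6 semitones up from Bb3 (the size of an augmented fourth) reaches E4.

E4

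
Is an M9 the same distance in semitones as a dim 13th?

A major ninth is 14 semitones but a diminished thirteenth is 19 semitones — different sizes.

No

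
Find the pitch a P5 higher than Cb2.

Five letter names up from C: G.
Moving 7 semitones up from Cb2 (the size of a perfect fifth) reaches Gb2.

Gb2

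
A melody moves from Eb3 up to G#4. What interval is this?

E to G spans three letter names (E-F-G), plus an octave, so the interval is some kind of tenth.
Eb3 to G#4 spans 17 semitones — one semitone wider than the major tenth (16) — giving an augmented tenth.
(Equivalently, a compound augmented third: an augmented third plus an octave.)

augmented tenth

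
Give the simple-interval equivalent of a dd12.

dd5

Each octave removed subtracts seven from the number: 12 − 7 = 5.
So a doubly diminished twelfth is an octave plus a doubly diminished fifth. The quality is unchanged.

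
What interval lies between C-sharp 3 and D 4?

minor ninth

C to D spans two letter names (C-D), plus an octave — that makes it a ninth of some quality.
C#3 to D4 is 13 semitones, a half step short of the major ninth (14), so this is minor.
(Equivalently, a compound minor second: a minor second plus an octave.)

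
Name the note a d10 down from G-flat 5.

Counting three letter names plus an octave down from G lands on E.
Moving 14 semitones down from Gb5 (the size of a diminished tenth) reaches E4.

E 4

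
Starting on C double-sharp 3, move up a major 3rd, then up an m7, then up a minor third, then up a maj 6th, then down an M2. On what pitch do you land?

A major third up from C##3 is E##3.
E##3 up a minor seventh → D##4 (10 semitones).
D##4 up a minor third → F##4 (3 semitones).
A major sixth up from F##4 is D##5.
A major second down from D##5 is C##5.

C double-sharp 5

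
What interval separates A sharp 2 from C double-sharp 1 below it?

minor 13th

Descending from A#2 to C##1 is the same interval as ascending C##1 to A#2.
C to A spans six letter names (C-D-E-F-G-A), plus an octave — that makes it a thirteenth of some quality.
A major thirteenth would be 21 semitones, but C##1 to A#2 is 20 — one semitone narrower, making it a minor thirteenth.
(Equivalently, a compound minor sixth: a minor sixth plus an octave.)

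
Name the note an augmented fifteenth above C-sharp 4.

The letter stays C (same as the start), shifted two octaves up.
An augmented fifteenth spans 25 semitones, so from C#4 the target pitch is C##6.

C-double-sharp 6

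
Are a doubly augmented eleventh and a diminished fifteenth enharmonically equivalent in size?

No

A doubly augmented eleventh is 19 semitones but a diminished fifteenth is 23 semitones — different sizes.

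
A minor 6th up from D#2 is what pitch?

Counting six letter names up from D lands on B.
A minor sixth spans 8 semitones, so from D#2 the target pitch is B2.

B2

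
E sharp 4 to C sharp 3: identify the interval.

Descending from E#4 to C#3 is the same interval as ascending C#3 to E#4.
C to E spans three letter names (C-D-E), plus an octave, so the interval is some kind of tenth.
Counting semitones, C#3→E#4 is 16, which is the major tenth.
(Equivalently, a compound major third: a major third plus an octave.)

major tenth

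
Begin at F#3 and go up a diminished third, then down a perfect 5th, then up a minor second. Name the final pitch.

F#3 up a diminished third → Ab3 (2 semitones).
Ab3 down a perfect fifth → Db3 (7 semitones).
Up a minor second from Db3: Ebb3 (1 semitone up).

Ebb3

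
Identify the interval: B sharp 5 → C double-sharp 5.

Descending from B#5 to C##5 is the same interval as ascending C##5 to B#5.
C to B spans seven letter names (C-D-E-F-G-A-B) — that makes it a seventh of some quality.
C##5 to B#5 is 10 semitones, a half step short of the major seventh (11), so this is minor.

m7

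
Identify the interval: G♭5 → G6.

G to G is the same letter name, plus an octave: an octave.
The perfect octave is 12 semitones; here we have 13, one semitone wider: augmented.

augmented octave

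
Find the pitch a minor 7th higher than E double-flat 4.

D double-flat 5

The seventh takes the letter from E up to D.
Moving 10 semitones up from Ebb4 (the size of a minor seventh) reaches Dbb5.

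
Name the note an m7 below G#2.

A#1

Counting seven letter names down from G lands on A.
A minor seventh spans 10 semitones, so from G#2 the target pitch is A#1.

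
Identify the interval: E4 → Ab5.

E to A spans four letter names (E-F-G-A), plus an octave: an eleventh.
A perfect eleventh would be 17 semitones; E4 to Ab5 is 16, one semitone narrower, so the interval is diminished.
(Equivalently, a compound diminished fourth: a diminished fourth plus an octave.)

diminished eleventh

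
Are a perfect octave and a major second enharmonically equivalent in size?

No

A perfect octave spans 12 semitones; a major second spans 2 semitones. They differ by 10.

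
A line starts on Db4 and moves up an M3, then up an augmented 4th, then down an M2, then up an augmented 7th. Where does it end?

Db4 up a major third → F4 (4 semitones).
F4 up an augmented fourth → B4 (6 semitones).
A major second down from B4 is A4.
A4 up an augmented seventh → G##5 (12 semitones).

G##5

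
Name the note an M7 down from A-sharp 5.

Counting seven letter names down from A lands on B.
A major seventh spans 11 semitones, so from A#5 the target pitch is B4.

B 4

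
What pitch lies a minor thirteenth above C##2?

Six letters up from C (plus an octave) reaches A.
A minor thirteenth spans 20 semitones, so from C##2 the target pitch is A#3.

A#3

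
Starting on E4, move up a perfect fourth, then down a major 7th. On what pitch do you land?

E4 up a perfect fourth → A4 (5 semitones).
Down a major seventh from A4: Bb3 (11 semitones down).

Bb3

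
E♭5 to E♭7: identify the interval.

E to E is the same letter name, plus 2 octaves, so the interval is some kind of fifteenth.
Counting semitones, Eb5→Eb7 is 24, which is the perfect fifteenth.
(Equivalently, a compound perfect octave: a perfect octave plus an octave.)

perfect 15th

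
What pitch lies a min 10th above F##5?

A#6

The tenth's letter: F up three letter names plus an octave → A.
Moving 15 semitones up from F##5 (the size of a minor tenth) reaches A#6.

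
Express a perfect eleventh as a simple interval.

perfect 4th

Subtracting seven from the interval number removes an octave: 11 − 7 = 4.
That makes a perfect eleventh a compound perfect fourth — an octave plus a perfect fourth.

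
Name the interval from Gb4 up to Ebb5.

m6

G to E spans six letter names (G-A-B-C-D-E): a sixth.
A major sixth would be 9 semitones, but Gb4 to Ebb5 is 8 — one semitone narrower, making it a minor sixth.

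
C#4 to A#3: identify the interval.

Descending from C#4 to A#3 is the same interval as ascending A#3 to C#4.
A to C spans three letter names (A-B-C) — that makes it a third of some quality.
A#3 to C#4 is 3 semitones, a half step short of the major third (4), so this is minor.

minor third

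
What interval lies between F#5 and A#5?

F to A spans three letter names (F-G-A) — that makes it a third of some quality.
The major third spans 4 semitones, and F#5 to A#5 is exactly 4 semitones — so this is a major third.

major 3rd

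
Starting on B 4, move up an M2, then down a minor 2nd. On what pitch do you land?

B sharp 4

A major second up from B4 is C#5.
C#5 down a minor second → B#4 (1 semitone).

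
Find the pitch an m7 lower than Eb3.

Counting seven letter names down from E lands on F.
Moving 10 semitones down from Eb3 (the size of a minor seventh) reaches F2.

F2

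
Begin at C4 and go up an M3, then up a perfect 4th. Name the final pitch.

C4 up a major third → E4 (4 semitones).
A perfect fourth up from E4 is A4.

A4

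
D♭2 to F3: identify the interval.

D to F spans three letter names (D-E-F), plus an octave, so the interval is some kind of tenth.
The major tenth spans 16 semitones, and Db2 to F3 is exactly 16 semitones — so this is a major tenth.
(Equivalently, a compound major third: a major third plus an octave.)

major 10th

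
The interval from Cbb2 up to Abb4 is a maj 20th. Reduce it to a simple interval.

Each octave removed subtracts seven from the number: 20 − 14 = 6.
That makes a major twentieth a compound major sixth — 2 octaves plus a major sixth.

M6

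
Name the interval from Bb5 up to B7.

B to B is the same letter name, plus 2 octaves, so the interval is some kind of fifteenth.
The perfect fifteenth is 24 semitones; here we have 25, one semitone wider: augmented.
(Equivalently, a compound augmented octave: an augmented octave plus an octave.)

augmented fifteenth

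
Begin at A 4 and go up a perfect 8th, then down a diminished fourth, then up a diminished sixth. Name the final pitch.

Up a perfect octave from A4: A5 (12 semitones up).
A5 down a diminished fourth → E#5 (4 semitones).
E#5 up a diminished sixth → C6 (7 semitones).

C 6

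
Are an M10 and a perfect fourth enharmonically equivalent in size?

A major tenth is 16 semitones but a perfect fourth is 5 semitones — different sizes.

No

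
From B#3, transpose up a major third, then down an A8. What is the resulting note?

A major third up from B#3 is D##4.
An augmented octave down from D##4 is D#3.

D#3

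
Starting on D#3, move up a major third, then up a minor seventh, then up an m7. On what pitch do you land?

Up a major third from D#3: F##3 (4 semitones up).
Up a minor seventh from F##3: E#4 (10 semitones up).
Up a minor seventh from E#4: D#5 (10 semitones up).

D#5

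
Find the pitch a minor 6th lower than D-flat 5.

Six letter names down from D: F.
Moving 8 semitones down from Db5 (the size of a minor sixth) reaches F4.

F 4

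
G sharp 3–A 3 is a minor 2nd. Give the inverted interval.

major 7th

Interval numbers invert to sum to nine: 2 + 7 = 9, so a second inverts to a seventh.
And minor becomes major under inversion, so we get a major seventh.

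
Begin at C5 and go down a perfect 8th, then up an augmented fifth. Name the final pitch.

G#4

C5 down a perfect octave → C4 (12 semitones).
An augmented fifth up from C4 is G#4.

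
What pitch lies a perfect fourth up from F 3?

B-flat 3

Four letter names up from F: B.
A perfect fourth is 5 semitones; 5 semitones up from F3 gives Bb3.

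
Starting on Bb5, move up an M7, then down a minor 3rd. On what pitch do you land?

Up a major seventh from Bb5: A6 (11 semitones up).
Down a minor third from A6: F#6 (3 semitones down).

F#6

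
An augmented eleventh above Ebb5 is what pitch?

Ab6

The eleventh's letter: E up four letter names plus an octave → A.
Moving 18 semitones up from Ebb5 (the size of an augmented eleventh) reaches Ab6.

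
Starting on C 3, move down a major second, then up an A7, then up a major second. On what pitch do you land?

Down a major second from C3: Bb2 (2 semitones down).
Bb2 up an augmented seventh → A#3 (12 semitones).
Up a major second from A#3: B#3 (2 semitones up).

B sharp 3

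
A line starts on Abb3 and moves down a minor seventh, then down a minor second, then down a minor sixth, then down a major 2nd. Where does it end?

Down a minor seventh from Abb3: Bbb2 (10 semitones down).
Bbb2 down a minor second → Ab2 (1 semitone).
Ab2 down a minor sixth → C2 (8 semitones).
A major second down from C2 is Bb1.

Bb1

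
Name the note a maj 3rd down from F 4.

D flat 4

Three letter names down from F: D.
A major third is 4 semitones; 4 semitones down from F4 gives Db4.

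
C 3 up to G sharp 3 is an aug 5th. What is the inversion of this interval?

diminished 4th

Interval numbers invert to sum to nine: 5 + 4 = 9, so a fifth inverts to a fourth.
And augmented becomes diminished under inversion, so we get a diminished fourth.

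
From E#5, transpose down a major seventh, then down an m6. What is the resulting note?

A#3

E#5 down a major seventh → F#4 (11 semitones).
Down a minor sixth from F#4: A#3 (8 semitones down).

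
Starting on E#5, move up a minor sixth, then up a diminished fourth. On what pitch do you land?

F6

A minor sixth up from E#5 is C#6.
C#6 up a diminished fourth → F6 (4 semitones).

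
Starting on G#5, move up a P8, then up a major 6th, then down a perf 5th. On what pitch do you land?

G#5 up a perfect octave → G#6 (12 semitones).
G#6 up a major sixth → E#7 (9 semitones).
E#7 down a perfect fifth → A#6 (7 semitones).

A#6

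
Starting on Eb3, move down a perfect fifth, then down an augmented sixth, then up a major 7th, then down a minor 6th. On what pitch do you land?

Db2

A perfect fifth down from Eb3 is Ab2.
Down an augmented sixth from Ab2: Cbb2 (10 semitones down).
A major seventh up from Cbb2 is Bbb2.
A minor sixth down from Bbb2 is Db2.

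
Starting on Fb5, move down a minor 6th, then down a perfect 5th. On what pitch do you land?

Db4

Down a minor sixth from Fb5: Ab4 (8 semitones down).
Down a perfect fifth from Ab4: Db4 (7 semitones down).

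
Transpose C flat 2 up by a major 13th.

The thirteenth's letter: C up six letter names plus an octave → A.
Moving 21 semitones up from Cb2 (the size of a major thirteenth) reaches Ab3.

A flat 3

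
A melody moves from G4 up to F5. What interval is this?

minor seventh

G to F spans seven letter names (G-A-B-C-D-E-F), so the interval is some kind of seventh.
At 10 semitones, G4→F5 falls one short of a major seventh: minor.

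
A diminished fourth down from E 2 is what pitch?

B-sharp 1

The fourth takes the letter from E down to B.
A diminished fourth is 4 semitones; 4 semitones down from E2 gives B#1.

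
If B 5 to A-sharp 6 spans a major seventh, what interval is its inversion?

Interval numbers invert to sum to nine: 7 + 2 = 9, so a seventh inverts to a second.
Quality inverts too: major becomes minor. That makes the inversion a minor second.

minor 2nd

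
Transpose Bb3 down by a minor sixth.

D3

Six letter names down from B: D.
A minor sixth spans 8 semitones, so from Bb3 the target pitch is D3.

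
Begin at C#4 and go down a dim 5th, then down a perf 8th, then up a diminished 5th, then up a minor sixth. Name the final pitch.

A diminished fifth down from C#4 is F##3.
A perfect octave down from F##3 is F##2.
F##2 up a diminished fifth → C#3 (6 semitones).
A minor sixth up from C#3 is A3.

A3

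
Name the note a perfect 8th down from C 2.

An octave keeps the letter name C, an octave down from C.
A perfect octave spans 12 semitones, so from C2 the target pitch is C1.

C 1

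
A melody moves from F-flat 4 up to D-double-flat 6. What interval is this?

F to D spans six letter names (F-G-A-B-C-D), plus an octave: a thirteenth.
A major thirteenth would be 21 semitones, but Fb4 to Dbb6 is 20 — one semitone narrower, making it a minor thirteenth.
(Equivalently, a compound minor sixth: a minor sixth plus an octave.)

minor thirteenth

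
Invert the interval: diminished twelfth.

First reduce the compound diminished twelfth to its simple form, a diminished fifth.
Inverted interval numbers add to nine, so a fifth pairs with a fourth (5 + 4 = 9).
The quality also flips — diminished becomes augmented — giving an augmented fourth.

augmented 4th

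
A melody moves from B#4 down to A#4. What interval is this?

M2

Descending from B#4 to A#4 is the same interval as ascending A#4 to B#4.
A to B spans two letter names (A-B), so the interval is some kind of second.
The major second spans 2 semitones, and A#4 to B#4 is exactly 2 semitones — so this is a major second.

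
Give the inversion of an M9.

minor 7th

First reduce the compound major ninth to its simple form, a major second.
Inverted interval numbers add to nine, so a second pairs with a seventh (2 + 7 = 9).
And major becomes minor under inversion, so we get a minor seventh.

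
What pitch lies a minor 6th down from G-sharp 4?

Counting six letter names down from G lands on B.
A minor sixth is 8 semitones; 8 semitones down from G#4 gives B#3.

B-sharp 3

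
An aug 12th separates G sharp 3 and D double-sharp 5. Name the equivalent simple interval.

Each octave removed subtracts seven from the number: 12 − 7 = 5.
So an augmented twelfth is an octave plus an augmented fifth. The quality is unchanged.

augmented 5th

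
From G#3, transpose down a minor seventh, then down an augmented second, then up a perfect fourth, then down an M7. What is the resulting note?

Db2

Down a minor seventh from G#3: A#2 (10 semitones down).
An augmented second down from A#2 is G2.
A perfect fourth up from G2 is C3.
A major seventh down from C3 is Db2.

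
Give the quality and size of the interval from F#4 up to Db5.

d6

F to D spans six letter names (F-G-A-B-C-D): a sixth.
The major sixth is 9 semitones; here we have 7, two semitones narrower: diminished.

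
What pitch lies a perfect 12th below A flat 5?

Five letters down from A (plus an octave) reaches D.
A perfect twelfth is 19 semitones; 19 semitones down from Ab5 gives Db4.

D flat 4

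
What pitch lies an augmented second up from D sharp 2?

Two letter names up from D: E.
An augmented second is 3 semitones; 3 semitones up from D#2 gives E##2.

E double-sharp 2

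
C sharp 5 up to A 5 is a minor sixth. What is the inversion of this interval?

major 3rd

The rule of nine gives the new number: 9 − 6 = 3, so a sixth becomes a third.
Quality inverts too: minor becomes major. That makes the inversion a major third.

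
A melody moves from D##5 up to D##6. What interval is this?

P8

D to D is the same letter name, plus an octave: an octave.
The perfect octave spans 12 semitones, and D##5 to D##6 is exactly 12 semitones — so this is a perfect octave.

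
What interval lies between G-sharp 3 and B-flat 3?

diminished 3rd

G to B spans three letter names (G-A-B): a third.
The major third is 4 semitones; here we have 2, two semitones narrower: diminished.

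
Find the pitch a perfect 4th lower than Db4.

Four letter names down from D: A.
A perfect fourth spans 5 semitones, so from Db4 the target pitch is Ab3.

Ab3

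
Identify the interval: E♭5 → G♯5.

E to G spans three letter names (E-F-G): a third.
Eb5 to G#5 spans 5 semitones — one semitone wider than the major third (4) — giving an augmented third.

augmented third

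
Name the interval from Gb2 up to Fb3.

m7

G to F spans seven letter names (G-A-B-C-D-E-F): a seventh.
At 10 semitones, Gb2→Fb3 falls one short of a major seventh: minor.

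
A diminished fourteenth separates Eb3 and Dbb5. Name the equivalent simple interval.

diminished 7th

Subtracting seven from the interval number removes an octave: 14 − 7 = 7.
Quality carries through unchanged, so the simple form is a diminished seventh.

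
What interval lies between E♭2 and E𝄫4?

E to E is the same letter name, plus 2 octaves: a fifteenth.
Eb2 to Ebb4 spans 23 semitones — one semitone narrower than the perfect fifteenth (24) — giving a diminished fifteenth.
(Equivalently, a compound diminished octave: a diminished octave plus an octave.)

diminished 15th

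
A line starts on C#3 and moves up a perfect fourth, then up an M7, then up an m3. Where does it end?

G#4

C#3 up a perfect fourth → F#3 (5 semitones).
A major seventh up from F#3 is E#4.
E#4 up a minor third → G#4 (3 semitones).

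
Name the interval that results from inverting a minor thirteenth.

First reduce the compound minor thirteenth to its simple form, a minor sixth.
The rule of nine gives the new number: 9 − 6 = 3, so a sixth becomes a third.
Quality inverts too: minor becomes major. That makes the inversion a major third.

major third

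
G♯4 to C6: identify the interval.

diminished 11th

G to C spans four letter names (G-A-B-C), plus an octave — that makes it an eleventh of some quality.
G#4 to C6 spans 16 semitones — one semitone narrower than the perfect eleventh (17) — giving a diminished eleventh.
(Equivalently, a compound diminished fourth: a diminished fourth plus an octave.)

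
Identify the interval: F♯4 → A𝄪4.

A3

F to A spans three letter names (F-G-A), so the interval is some kind of third.
F#4 to A##4 spans 5 semitones — one semitone wider than the major third (4) — giving an augmented third.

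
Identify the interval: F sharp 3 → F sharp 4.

perfect octave

F to F is the same letter name, plus an octave, so the interval is some kind of octave.
F#3 to F#4 is 12 semitones, matching the perfect octave exactly, so the quality is perfect.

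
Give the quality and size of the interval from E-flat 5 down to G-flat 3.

Descending from Eb5 to Gb3 is the same interval as ascending Gb3 to Eb5.
G to E spans six letter names (G-A-B-C-D-E), plus an octave: a thirteenth.
Gb3 to Eb5 is 21 semitones, matching the major thirteenth exactly, so the quality is major.
(Equivalently, a compound major sixth: a major sixth plus an octave.)

major thirteenth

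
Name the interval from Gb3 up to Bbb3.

G to B spans three letter names (G-A-B) — that makes it a third of some quality.
A major third would be 4 semitones, but Gb3 to Bbb3 is 3 — one semitone narrower, making it a minor third.

minor third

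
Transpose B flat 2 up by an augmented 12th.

F sharp 4

Five letters up from B (plus an octave) reaches F.
An augmented twelfth is 20 semitones; 20 semitones up from Bb2 gives F#4.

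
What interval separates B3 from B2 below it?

Descending from B3 to B2 is the same interval as ascending B2 to B3.
B to B is the same letter name, plus an octave — that makes it an octave of some quality.
B2 to B3 is 12 semitones, matching the perfect octave exactly, so the quality is perfect.

P8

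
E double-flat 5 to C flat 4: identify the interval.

Descending from Ebb5 to Cb4 is the same interval as ascending Cb4 to Ebb5.
C to E spans three letter names (C-D-E), plus an octave: a tenth.
Cb4 to Ebb5 is 15 semitones, a half step short of the major tenth (16), so this is minor.
(Equivalently, a compound minor third: a minor third plus an octave.)

minor tenth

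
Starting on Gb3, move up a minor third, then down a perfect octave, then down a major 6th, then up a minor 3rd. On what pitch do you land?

Fbb2

Up a minor third from Gb3: Bbb3 (3 semitones up).
Bbb3 down a perfect octave → Bbb2 (12 semitones).
Down a major sixth from Bbb2: Dbb2 (9 semitones down).
Dbb2 up a minor third → Fbb2 (3 semitones).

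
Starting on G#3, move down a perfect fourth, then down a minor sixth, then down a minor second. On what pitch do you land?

E##2

G#3 down a perfect fourth → D#3 (5 semitones).
A minor sixth down from D#3 is F##2.
Down a minor second from F##2: E##2 (1 semitone down).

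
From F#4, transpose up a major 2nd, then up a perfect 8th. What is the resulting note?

A major second up from F#4 is G#4.
G#4 up a perfect octave → G#5 (12 semitones).

G#5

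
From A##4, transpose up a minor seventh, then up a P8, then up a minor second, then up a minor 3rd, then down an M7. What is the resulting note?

D6

A minor seventh up from A##4 is G##5.
Up a perfect octave from G##5: G##6 (12 semitones up).
Up a minor second from G##6: A#6 (1 semitone up).
A#6 up a minor third → C#7 (3 semitones).
Down a major seventh from C#7: D6 (11 semitones down).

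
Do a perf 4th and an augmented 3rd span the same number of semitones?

Yes

A perfect fourth = 5 semitones = an augmented third; enharmonically equal.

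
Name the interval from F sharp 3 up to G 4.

F to G spans two letter names (F-G), plus an octave — that makes it a ninth of some quality.
F#3 to G4 is 13 semitones, a half step short of the major ninth (14), so this is minor.
(Equivalently, a compound minor second: a minor second plus an octave.)

minor ninth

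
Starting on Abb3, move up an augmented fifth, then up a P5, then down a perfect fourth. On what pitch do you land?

Abb3 up an augmented fifth → Eb4 (8 semitones).
A perfect fifth up from Eb4 is Bb4.
A perfect fourth down from Bb4 is F4.

F4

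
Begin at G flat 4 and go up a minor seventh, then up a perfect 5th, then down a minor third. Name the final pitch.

Up a minor seventh from Gb4: Fb5 (10 semitones up).
Fb5 up a perfect fifth → Cb6 (7 semitones).
Down a minor third from Cb6: Ab5 (3 semitones down).

A flat 5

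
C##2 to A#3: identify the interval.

C to A spans six letter names (C-D-E-F-G-A), plus an octave, so the interval is some kind of thirteenth.
C##2 to A#3 is 20 semitones, a half step short of the major thirteenth (21), so this is minor.
(Equivalently, a compound minor sixth: a minor sixth plus an octave.)

m13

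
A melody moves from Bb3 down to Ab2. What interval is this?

major 9th

Descending from Bb3 to Ab2 is the same interval as ascending Ab2 to Bb3.
A to B spans two letter names (A-B), plus an octave: a ninth.
Counting semitones, Ab2→Bb3 is 14, which is the major ninth.
(Equivalently, a compound major second: a major second plus an octave.)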